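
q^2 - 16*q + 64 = (q - 8)^2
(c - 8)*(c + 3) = c^2 - 5*c - 24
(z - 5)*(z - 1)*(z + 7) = z^3 + z^2 - 37*z + 35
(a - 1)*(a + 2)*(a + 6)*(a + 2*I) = a^4 + 7*a^3 + 2*I*a^3 + 4*a^2 + 14*I*a^2 - 12*a + 8*I*a - 24*I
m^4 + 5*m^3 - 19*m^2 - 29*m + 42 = (m - 3)*(m - 1)*(m + 2)*(m + 7)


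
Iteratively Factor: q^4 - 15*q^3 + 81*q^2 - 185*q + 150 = (q - 3)*(q^3 - 12*q^2 + 45*q - 50) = (q - 5)*(q - 3)*(q^2 - 7*q + 10) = (q - 5)^2*(q - 3)*(q - 2)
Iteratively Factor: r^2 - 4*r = (r)*(r - 4)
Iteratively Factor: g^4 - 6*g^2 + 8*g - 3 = (g - 1)*(g^3 + g^2 - 5*g + 3) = (g - 1)*(g + 3)*(g^2 - 2*g + 1) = (g - 1)^2*(g + 3)*(g - 1)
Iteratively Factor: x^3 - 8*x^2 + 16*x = (x - 4)*(x^2 - 4*x) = (x - 4)^2*(x)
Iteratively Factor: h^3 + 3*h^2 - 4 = (h + 2)*(h^2 + h - 2) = (h + 2)^2*(h - 1)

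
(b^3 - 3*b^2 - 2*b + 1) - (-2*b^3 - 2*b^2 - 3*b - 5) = 3*b^3 - b^2 + b + 6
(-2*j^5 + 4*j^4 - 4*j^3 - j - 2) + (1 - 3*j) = -2*j^5 + 4*j^4 - 4*j^3 - 4*j - 1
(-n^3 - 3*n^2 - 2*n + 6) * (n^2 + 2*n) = -n^5 - 5*n^4 - 8*n^3 + 2*n^2 + 12*n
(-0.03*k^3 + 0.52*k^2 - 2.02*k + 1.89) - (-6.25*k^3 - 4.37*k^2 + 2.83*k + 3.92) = 6.22*k^3 + 4.89*k^2 - 4.85*k - 2.03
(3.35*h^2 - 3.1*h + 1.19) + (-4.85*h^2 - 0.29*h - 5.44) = -1.5*h^2 - 3.39*h - 4.25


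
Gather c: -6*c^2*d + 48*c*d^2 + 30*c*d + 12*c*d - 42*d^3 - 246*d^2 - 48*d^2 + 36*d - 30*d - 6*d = -6*c^2*d + c*(48*d^2 + 42*d) - 42*d^3 - 294*d^2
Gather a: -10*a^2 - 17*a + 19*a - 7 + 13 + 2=-10*a^2 + 2*a + 8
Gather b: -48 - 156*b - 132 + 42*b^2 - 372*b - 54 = 42*b^2 - 528*b - 234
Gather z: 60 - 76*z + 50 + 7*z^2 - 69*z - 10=7*z^2 - 145*z + 100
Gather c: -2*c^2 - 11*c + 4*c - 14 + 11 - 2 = -2*c^2 - 7*c - 5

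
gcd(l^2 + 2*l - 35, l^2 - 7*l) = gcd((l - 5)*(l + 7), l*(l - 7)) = 1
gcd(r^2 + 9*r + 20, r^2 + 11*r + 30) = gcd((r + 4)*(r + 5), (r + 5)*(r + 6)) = r + 5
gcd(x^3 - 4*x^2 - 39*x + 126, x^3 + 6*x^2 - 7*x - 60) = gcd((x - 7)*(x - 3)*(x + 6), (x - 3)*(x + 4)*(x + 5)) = x - 3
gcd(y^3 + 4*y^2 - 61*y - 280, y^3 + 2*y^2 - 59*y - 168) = y^2 - y - 56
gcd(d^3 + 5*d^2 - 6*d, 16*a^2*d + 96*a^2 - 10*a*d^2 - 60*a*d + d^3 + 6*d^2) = d + 6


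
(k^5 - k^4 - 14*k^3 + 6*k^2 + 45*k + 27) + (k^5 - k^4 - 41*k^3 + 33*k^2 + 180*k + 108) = 2*k^5 - 2*k^4 - 55*k^3 + 39*k^2 + 225*k + 135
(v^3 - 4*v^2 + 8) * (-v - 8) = -v^4 - 4*v^3 + 32*v^2 - 8*v - 64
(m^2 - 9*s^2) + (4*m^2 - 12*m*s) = 5*m^2 - 12*m*s - 9*s^2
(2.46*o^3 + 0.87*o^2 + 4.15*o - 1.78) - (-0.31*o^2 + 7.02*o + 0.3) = 2.46*o^3 + 1.18*o^2 - 2.87*o - 2.08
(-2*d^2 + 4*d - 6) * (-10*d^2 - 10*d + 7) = 20*d^4 - 20*d^3 + 6*d^2 + 88*d - 42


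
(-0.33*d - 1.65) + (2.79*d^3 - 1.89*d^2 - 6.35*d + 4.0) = 2.79*d^3 - 1.89*d^2 - 6.68*d + 2.35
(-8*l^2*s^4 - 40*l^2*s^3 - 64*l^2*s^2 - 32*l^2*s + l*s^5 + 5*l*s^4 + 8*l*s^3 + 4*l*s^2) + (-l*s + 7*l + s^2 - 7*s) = -8*l^2*s^4 - 40*l^2*s^3 - 64*l^2*s^2 - 32*l^2*s + l*s^5 + 5*l*s^4 + 8*l*s^3 + 4*l*s^2 - l*s + 7*l + s^2 - 7*s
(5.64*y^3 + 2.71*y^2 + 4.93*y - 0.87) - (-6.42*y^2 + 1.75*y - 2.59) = 5.64*y^3 + 9.13*y^2 + 3.18*y + 1.72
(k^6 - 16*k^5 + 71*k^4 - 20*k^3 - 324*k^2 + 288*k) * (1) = k^6 - 16*k^5 + 71*k^4 - 20*k^3 - 324*k^2 + 288*k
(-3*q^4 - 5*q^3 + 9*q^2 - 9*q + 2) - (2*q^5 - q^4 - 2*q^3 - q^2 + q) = -2*q^5 - 2*q^4 - 3*q^3 + 10*q^2 - 10*q + 2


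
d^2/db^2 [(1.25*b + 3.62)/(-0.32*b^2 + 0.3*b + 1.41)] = ((0.64*b - 0.3)*(1.25*b + 3.62)*(1.28*b - 0.6) + (2.4*b + 1.5668)*(-0.32*b^2 + 0.3*b + 1.41))/(-0.32*b^2 + 0.3*b + 1.41)^3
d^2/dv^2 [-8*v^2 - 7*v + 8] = -16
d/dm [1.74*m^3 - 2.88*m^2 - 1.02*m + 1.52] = 5.22*m^2 - 5.76*m - 1.02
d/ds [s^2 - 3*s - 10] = 2*s - 3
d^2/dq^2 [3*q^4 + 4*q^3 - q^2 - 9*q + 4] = 36*q^2 + 24*q - 2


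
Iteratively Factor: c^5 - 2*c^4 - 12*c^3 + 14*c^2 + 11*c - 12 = (c + 3)*(c^4 - 5*c^3 + 3*c^2 + 5*c - 4) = (c - 1)*(c + 3)*(c^3 - 4*c^2 - c + 4) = (c - 1)*(c + 1)*(c + 3)*(c^2 - 5*c + 4) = (c - 4)*(c - 1)*(c + 1)*(c + 3)*(c - 1)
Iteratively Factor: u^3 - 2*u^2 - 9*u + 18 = (u - 3)*(u^2 + u - 6) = (u - 3)*(u + 3)*(u - 2)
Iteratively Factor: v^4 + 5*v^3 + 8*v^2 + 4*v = (v + 2)*(v^3 + 3*v^2 + 2*v) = (v + 2)^2*(v^2 + v) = v*(v + 2)^2*(v + 1)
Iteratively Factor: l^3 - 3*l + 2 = (l - 1)*(l^2 + l - 2) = (l - 1)^2*(l + 2)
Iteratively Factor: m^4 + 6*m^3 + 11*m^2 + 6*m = (m + 1)*(m^3 + 5*m^2 + 6*m) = m*(m + 1)*(m^2 + 5*m + 6) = m*(m + 1)*(m + 3)*(m + 2)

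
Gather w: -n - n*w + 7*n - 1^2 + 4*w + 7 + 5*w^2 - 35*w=6*n + 5*w^2 + w*(-n - 31) + 6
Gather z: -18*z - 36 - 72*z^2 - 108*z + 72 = -72*z^2 - 126*z + 36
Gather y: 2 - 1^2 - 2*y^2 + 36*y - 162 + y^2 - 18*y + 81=-y^2 + 18*y - 80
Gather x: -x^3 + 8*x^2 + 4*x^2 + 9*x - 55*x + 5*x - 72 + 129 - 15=-x^3 + 12*x^2 - 41*x + 42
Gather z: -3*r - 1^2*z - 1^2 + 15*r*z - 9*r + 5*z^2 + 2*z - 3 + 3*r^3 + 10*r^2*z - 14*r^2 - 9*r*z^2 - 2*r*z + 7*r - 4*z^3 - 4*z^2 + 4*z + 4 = 3*r^3 - 14*r^2 - 5*r - 4*z^3 + z^2*(1 - 9*r) + z*(10*r^2 + 13*r + 5)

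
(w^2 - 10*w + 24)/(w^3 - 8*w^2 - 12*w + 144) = (w - 4)/(w^2 - 2*w - 24)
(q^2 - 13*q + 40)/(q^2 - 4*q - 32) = (q - 5)/(q + 4)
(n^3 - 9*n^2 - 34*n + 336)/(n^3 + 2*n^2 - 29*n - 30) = (n^2 - 15*n + 56)/(n^2 - 4*n - 5)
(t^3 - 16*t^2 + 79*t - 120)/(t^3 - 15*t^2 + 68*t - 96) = (t - 5)/(t - 4)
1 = 1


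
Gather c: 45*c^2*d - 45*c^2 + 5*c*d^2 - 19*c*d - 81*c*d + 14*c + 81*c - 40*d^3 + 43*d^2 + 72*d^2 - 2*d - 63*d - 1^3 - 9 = c^2*(45*d - 45) + c*(5*d^2 - 100*d + 95) - 40*d^3 + 115*d^2 - 65*d - 10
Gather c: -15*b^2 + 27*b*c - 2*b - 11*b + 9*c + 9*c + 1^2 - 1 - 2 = -15*b^2 - 13*b + c*(27*b + 18) - 2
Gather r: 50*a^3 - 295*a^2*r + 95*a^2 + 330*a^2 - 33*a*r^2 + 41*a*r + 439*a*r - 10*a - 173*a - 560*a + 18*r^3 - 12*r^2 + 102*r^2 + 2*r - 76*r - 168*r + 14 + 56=50*a^3 + 425*a^2 - 743*a + 18*r^3 + r^2*(90 - 33*a) + r*(-295*a^2 + 480*a - 242) + 70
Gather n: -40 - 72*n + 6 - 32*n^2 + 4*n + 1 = -32*n^2 - 68*n - 33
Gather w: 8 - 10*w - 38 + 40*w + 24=30*w - 6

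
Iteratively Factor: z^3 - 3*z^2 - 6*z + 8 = (z + 2)*(z^2 - 5*z + 4) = (z - 4)*(z + 2)*(z - 1)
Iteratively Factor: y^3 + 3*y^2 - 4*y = (y - 1)*(y^2 + 4*y) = y*(y - 1)*(y + 4)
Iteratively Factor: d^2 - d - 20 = (d - 5)*(d + 4)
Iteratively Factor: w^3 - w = (w + 1)*(w^2 - w) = w*(w + 1)*(w - 1)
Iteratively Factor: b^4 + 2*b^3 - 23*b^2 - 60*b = (b)*(b^3 + 2*b^2 - 23*b - 60) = b*(b - 5)*(b^2 + 7*b + 12) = b*(b - 5)*(b + 4)*(b + 3)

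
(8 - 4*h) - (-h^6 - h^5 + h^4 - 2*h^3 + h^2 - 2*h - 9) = h^6 + h^5 - h^4 + 2*h^3 - h^2 - 2*h + 17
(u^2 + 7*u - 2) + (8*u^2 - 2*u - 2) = 9*u^2 + 5*u - 4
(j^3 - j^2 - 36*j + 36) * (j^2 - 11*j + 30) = j^5 - 12*j^4 + 5*j^3 + 402*j^2 - 1476*j + 1080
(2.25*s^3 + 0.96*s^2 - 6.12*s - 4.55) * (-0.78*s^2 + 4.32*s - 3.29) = -1.755*s^5 + 8.9712*s^4 + 1.5183*s^3 - 26.0478*s^2 + 0.478800000000003*s + 14.9695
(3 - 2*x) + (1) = 4 - 2*x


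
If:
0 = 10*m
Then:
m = 0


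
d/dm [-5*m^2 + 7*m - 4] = 7 - 10*m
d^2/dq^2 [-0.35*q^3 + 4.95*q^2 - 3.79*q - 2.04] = 9.9 - 2.1*q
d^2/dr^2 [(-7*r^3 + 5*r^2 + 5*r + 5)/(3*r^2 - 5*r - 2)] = 2*(-97*r^3 + 15*r^2 - 219*r + 125)/(27*r^6 - 135*r^5 + 171*r^4 + 55*r^3 - 114*r^2 - 60*r - 8)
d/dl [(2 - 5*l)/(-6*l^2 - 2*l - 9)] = (-30*l^2 + 24*l + 49)/(36*l^4 + 24*l^3 + 112*l^2 + 36*l + 81)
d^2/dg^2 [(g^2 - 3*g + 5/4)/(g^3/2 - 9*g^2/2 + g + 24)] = (4*g^6 - 36*g^5 + 330*g^4 - 2580*g^3 + 9885*g^2 - 16542*g + 12548)/(g^9 - 27*g^8 + 249*g^7 - 693*g^6 - 2094*g^5 + 12132*g^4 + 1736*g^3 - 61632*g^2 + 13824*g + 110592)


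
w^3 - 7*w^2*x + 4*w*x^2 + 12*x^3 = (w - 6*x)*(w - 2*x)*(w + x)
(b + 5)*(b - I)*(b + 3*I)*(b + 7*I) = b^4 + 5*b^3 + 9*I*b^3 - 11*b^2 + 45*I*b^2 - 55*b + 21*I*b + 105*I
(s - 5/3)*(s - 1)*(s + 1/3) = s^3 - 7*s^2/3 + 7*s/9 + 5/9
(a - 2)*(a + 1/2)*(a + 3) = a^3 + 3*a^2/2 - 11*a/2 - 3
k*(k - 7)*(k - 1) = k^3 - 8*k^2 + 7*k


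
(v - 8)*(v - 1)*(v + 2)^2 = v^4 - 5*v^3 - 24*v^2 - 4*v + 32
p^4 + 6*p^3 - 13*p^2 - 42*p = p*(p - 3)*(p + 2)*(p + 7)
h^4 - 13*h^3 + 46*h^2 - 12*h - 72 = (h - 6)^2*(h - 2)*(h + 1)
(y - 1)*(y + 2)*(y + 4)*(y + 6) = y^4 + 11*y^3 + 32*y^2 + 4*y - 48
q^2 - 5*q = q*(q - 5)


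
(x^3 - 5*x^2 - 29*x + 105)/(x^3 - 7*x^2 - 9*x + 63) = (x + 5)/(x + 3)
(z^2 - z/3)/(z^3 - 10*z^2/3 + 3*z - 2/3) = z/(z^2 - 3*z + 2)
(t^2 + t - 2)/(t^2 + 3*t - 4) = (t + 2)/(t + 4)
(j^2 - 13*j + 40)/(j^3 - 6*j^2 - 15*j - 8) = (j - 5)/(j^2 + 2*j + 1)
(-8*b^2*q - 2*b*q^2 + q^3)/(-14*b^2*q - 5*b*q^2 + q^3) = (-4*b + q)/(-7*b + q)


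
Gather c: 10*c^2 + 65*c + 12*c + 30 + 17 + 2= 10*c^2 + 77*c + 49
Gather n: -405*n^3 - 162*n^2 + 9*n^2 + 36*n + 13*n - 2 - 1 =-405*n^3 - 153*n^2 + 49*n - 3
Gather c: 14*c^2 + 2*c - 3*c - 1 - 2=14*c^2 - c - 3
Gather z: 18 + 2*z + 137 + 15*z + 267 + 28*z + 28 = 45*z + 450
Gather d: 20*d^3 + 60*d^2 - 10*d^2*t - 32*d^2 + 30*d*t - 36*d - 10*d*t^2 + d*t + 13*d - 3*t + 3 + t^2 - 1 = 20*d^3 + d^2*(28 - 10*t) + d*(-10*t^2 + 31*t - 23) + t^2 - 3*t + 2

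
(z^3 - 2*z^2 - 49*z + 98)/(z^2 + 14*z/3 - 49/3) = 3*(z^2 - 9*z + 14)/(3*z - 7)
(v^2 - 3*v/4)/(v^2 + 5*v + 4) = v*(4*v - 3)/(4*(v^2 + 5*v + 4))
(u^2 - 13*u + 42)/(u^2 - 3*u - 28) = (u - 6)/(u + 4)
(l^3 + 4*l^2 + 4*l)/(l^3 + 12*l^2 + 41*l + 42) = l*(l + 2)/(l^2 + 10*l + 21)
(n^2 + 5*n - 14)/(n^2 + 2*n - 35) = (n - 2)/(n - 5)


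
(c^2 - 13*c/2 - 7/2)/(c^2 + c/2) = (c - 7)/c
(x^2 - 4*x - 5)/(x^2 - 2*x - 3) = (x - 5)/(x - 3)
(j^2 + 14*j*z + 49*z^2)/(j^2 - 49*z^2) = (-j - 7*z)/(-j + 7*z)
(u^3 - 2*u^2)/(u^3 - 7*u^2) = (u - 2)/(u - 7)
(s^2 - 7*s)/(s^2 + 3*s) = (s - 7)/(s + 3)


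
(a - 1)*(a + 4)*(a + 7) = a^3 + 10*a^2 + 17*a - 28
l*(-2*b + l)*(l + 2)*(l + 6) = -2*b*l^3 - 16*b*l^2 - 24*b*l + l^4 + 8*l^3 + 12*l^2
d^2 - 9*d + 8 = (d - 8)*(d - 1)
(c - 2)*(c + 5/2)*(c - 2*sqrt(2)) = c^3 - 2*sqrt(2)*c^2 + c^2/2 - 5*c - sqrt(2)*c + 10*sqrt(2)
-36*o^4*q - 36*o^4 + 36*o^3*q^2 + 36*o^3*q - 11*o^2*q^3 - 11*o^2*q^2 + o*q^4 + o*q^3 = (-6*o + q)*(-3*o + q)*(-2*o + q)*(o*q + o)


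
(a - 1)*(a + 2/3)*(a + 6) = a^3 + 17*a^2/3 - 8*a/3 - 4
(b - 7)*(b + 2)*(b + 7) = b^3 + 2*b^2 - 49*b - 98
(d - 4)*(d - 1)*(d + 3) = d^3 - 2*d^2 - 11*d + 12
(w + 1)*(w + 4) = w^2 + 5*w + 4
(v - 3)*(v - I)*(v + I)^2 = v^4 - 3*v^3 + I*v^3 + v^2 - 3*I*v^2 - 3*v + I*v - 3*I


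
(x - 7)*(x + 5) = x^2 - 2*x - 35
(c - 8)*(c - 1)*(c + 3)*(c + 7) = c^4 + c^3 - 61*c^2 - 109*c + 168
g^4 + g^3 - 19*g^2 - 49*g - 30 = (g - 5)*(g + 1)*(g + 2)*(g + 3)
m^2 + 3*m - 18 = (m - 3)*(m + 6)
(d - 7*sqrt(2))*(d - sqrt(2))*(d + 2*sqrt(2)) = d^3 - 6*sqrt(2)*d^2 - 18*d + 28*sqrt(2)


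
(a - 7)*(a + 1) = a^2 - 6*a - 7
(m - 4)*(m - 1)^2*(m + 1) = m^4 - 5*m^3 + 3*m^2 + 5*m - 4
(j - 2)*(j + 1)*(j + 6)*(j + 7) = j^4 + 12*j^3 + 27*j^2 - 68*j - 84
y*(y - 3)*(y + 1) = y^3 - 2*y^2 - 3*y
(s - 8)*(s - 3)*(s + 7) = s^3 - 4*s^2 - 53*s + 168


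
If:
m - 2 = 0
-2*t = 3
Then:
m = 2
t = -3/2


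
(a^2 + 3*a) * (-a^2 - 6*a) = -a^4 - 9*a^3 - 18*a^2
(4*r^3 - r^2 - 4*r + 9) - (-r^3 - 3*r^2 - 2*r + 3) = 5*r^3 + 2*r^2 - 2*r + 6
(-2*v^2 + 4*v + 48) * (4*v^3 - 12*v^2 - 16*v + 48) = -8*v^5 + 40*v^4 + 176*v^3 - 736*v^2 - 576*v + 2304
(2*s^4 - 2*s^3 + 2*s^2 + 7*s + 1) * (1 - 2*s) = -4*s^5 + 6*s^4 - 6*s^3 - 12*s^2 + 5*s + 1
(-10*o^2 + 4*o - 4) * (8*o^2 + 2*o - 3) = -80*o^4 + 12*o^3 + 6*o^2 - 20*o + 12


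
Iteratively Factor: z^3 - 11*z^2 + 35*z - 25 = (z - 5)*(z^2 - 6*z + 5) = (z - 5)*(z - 1)*(z - 5)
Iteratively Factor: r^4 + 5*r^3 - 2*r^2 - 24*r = (r)*(r^3 + 5*r^2 - 2*r - 24) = r*(r + 3)*(r^2 + 2*r - 8) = r*(r - 2)*(r + 3)*(r + 4)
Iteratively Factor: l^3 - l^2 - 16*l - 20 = (l + 2)*(l^2 - 3*l - 10) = (l - 5)*(l + 2)*(l + 2)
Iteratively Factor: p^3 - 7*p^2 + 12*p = (p)*(p^2 - 7*p + 12) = p*(p - 3)*(p - 4)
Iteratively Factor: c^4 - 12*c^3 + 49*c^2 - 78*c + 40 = (c - 4)*(c^3 - 8*c^2 + 17*c - 10) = (c - 5)*(c - 4)*(c^2 - 3*c + 2) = (c - 5)*(c - 4)*(c - 2)*(c - 1)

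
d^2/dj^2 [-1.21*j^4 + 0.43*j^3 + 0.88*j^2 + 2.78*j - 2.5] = -14.52*j^2 + 2.58*j + 1.76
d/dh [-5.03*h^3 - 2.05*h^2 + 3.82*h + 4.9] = -15.09*h^2 - 4.1*h + 3.82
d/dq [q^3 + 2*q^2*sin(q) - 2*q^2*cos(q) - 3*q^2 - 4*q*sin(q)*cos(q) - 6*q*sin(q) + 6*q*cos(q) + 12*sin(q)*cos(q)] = 2*sqrt(2)*q^2*sin(q + pi/4) + 3*q^2 - 2*q*sin(q) - 10*q*cos(q) - 4*q*cos(2*q) - 6*q - 2*sin(2*q) + 12*cos(2*q) + 6*sqrt(2)*cos(q + pi/4)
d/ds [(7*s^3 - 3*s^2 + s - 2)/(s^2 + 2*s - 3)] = (7*s^4 + 28*s^3 - 70*s^2 + 22*s + 1)/(s^4 + 4*s^3 - 2*s^2 - 12*s + 9)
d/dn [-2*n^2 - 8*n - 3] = -4*n - 8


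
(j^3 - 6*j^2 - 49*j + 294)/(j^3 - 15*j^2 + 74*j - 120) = (j^2 - 49)/(j^2 - 9*j + 20)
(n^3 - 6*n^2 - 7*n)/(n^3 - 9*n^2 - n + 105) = n*(n + 1)/(n^2 - 2*n - 15)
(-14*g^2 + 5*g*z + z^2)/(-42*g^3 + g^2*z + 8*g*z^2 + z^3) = 1/(3*g + z)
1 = 1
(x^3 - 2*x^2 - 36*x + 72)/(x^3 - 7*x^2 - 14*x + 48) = (x^2 - 36)/(x^2 - 5*x - 24)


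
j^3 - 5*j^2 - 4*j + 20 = (j - 5)*(j - 2)*(j + 2)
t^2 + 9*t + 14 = (t + 2)*(t + 7)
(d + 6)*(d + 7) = d^2 + 13*d + 42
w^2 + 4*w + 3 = (w + 1)*(w + 3)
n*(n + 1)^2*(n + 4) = n^4 + 6*n^3 + 9*n^2 + 4*n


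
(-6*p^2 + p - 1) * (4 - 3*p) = 18*p^3 - 27*p^2 + 7*p - 4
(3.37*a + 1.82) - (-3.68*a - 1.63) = 7.05*a + 3.45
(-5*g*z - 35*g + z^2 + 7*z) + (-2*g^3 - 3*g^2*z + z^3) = -2*g^3 - 3*g^2*z - 5*g*z - 35*g + z^3 + z^2 + 7*z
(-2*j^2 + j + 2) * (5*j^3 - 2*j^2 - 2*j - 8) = -10*j^5 + 9*j^4 + 12*j^3 + 10*j^2 - 12*j - 16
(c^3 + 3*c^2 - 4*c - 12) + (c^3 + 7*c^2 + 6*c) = 2*c^3 + 10*c^2 + 2*c - 12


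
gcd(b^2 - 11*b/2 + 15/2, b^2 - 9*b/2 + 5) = b - 5/2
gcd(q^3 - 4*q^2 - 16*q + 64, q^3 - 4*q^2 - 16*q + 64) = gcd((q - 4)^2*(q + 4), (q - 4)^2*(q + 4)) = q^3 - 4*q^2 - 16*q + 64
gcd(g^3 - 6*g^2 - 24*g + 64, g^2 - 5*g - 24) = g - 8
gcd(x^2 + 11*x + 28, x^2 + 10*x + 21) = x + 7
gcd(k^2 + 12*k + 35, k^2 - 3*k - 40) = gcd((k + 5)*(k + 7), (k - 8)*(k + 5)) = k + 5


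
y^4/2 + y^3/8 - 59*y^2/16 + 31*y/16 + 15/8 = (y/2 + 1/4)*(y - 2)*(y - 5/4)*(y + 3)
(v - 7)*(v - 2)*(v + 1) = v^3 - 8*v^2 + 5*v + 14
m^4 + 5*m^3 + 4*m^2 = m^2*(m + 1)*(m + 4)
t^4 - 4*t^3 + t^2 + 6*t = t*(t - 3)*(t - 2)*(t + 1)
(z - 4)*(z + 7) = z^2 + 3*z - 28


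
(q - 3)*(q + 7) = q^2 + 4*q - 21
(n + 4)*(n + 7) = n^2 + 11*n + 28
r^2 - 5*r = r*(r - 5)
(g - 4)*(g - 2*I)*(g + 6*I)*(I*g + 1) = I*g^4 - 3*g^3 - 4*I*g^3 + 12*g^2 + 16*I*g^2 + 12*g - 64*I*g - 48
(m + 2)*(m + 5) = m^2 + 7*m + 10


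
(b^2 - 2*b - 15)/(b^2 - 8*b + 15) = (b + 3)/(b - 3)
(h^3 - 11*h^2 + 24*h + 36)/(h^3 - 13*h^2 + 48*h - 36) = (h + 1)/(h - 1)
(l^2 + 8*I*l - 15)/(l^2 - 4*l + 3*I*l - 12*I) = (l + 5*I)/(l - 4)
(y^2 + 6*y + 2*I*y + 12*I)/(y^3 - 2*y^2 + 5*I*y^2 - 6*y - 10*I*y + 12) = (y + 6)/(y^2 + y*(-2 + 3*I) - 6*I)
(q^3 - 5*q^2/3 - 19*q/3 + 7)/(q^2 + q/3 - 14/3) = (q^2 - 4*q + 3)/(q - 2)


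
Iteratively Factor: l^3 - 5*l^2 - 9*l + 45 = (l - 3)*(l^2 - 2*l - 15) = (l - 3)*(l + 3)*(l - 5)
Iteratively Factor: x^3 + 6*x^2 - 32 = (x + 4)*(x^2 + 2*x - 8) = (x + 4)^2*(x - 2)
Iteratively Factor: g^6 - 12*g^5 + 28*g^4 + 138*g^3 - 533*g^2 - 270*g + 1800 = (g - 4)*(g^5 - 8*g^4 - 4*g^3 + 122*g^2 - 45*g - 450) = (g - 5)*(g - 4)*(g^4 - 3*g^3 - 19*g^2 + 27*g + 90) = (g - 5)^2*(g - 4)*(g^3 + 2*g^2 - 9*g - 18) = (g - 5)^2*(g - 4)*(g - 3)*(g^2 + 5*g + 6) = (g - 5)^2*(g - 4)*(g - 3)*(g + 2)*(g + 3)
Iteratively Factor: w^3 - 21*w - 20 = (w + 4)*(w^2 - 4*w - 5) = (w - 5)*(w + 4)*(w + 1)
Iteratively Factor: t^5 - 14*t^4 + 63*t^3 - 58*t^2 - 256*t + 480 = (t + 2)*(t^4 - 16*t^3 + 95*t^2 - 248*t + 240) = (t - 3)*(t + 2)*(t^3 - 13*t^2 + 56*t - 80) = (t - 5)*(t - 3)*(t + 2)*(t^2 - 8*t + 16) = (t - 5)*(t - 4)*(t - 3)*(t + 2)*(t - 4)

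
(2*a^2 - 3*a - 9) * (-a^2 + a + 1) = -2*a^4 + 5*a^3 + 8*a^2 - 12*a - 9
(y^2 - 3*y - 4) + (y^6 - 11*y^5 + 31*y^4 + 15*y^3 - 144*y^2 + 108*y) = y^6 - 11*y^5 + 31*y^4 + 15*y^3 - 143*y^2 + 105*y - 4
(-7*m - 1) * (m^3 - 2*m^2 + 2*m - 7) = -7*m^4 + 13*m^3 - 12*m^2 + 47*m + 7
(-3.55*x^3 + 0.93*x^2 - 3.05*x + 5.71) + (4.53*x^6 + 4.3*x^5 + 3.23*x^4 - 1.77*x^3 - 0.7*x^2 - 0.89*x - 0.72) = 4.53*x^6 + 4.3*x^5 + 3.23*x^4 - 5.32*x^3 + 0.23*x^2 - 3.94*x + 4.99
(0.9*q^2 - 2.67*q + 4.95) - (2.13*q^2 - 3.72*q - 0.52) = -1.23*q^2 + 1.05*q + 5.47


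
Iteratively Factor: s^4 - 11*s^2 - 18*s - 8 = (s + 1)*(s^3 - s^2 - 10*s - 8) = (s + 1)*(s + 2)*(s^2 - 3*s - 4) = (s - 4)*(s + 1)*(s + 2)*(s + 1)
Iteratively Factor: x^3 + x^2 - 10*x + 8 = (x - 2)*(x^2 + 3*x - 4) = (x - 2)*(x - 1)*(x + 4)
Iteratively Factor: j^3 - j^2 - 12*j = (j - 4)*(j^2 + 3*j) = j*(j - 4)*(j + 3)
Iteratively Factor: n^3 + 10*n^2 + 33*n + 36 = (n + 4)*(n^2 + 6*n + 9) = (n + 3)*(n + 4)*(n + 3)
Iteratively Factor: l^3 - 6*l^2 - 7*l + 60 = (l - 4)*(l^2 - 2*l - 15) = (l - 5)*(l - 4)*(l + 3)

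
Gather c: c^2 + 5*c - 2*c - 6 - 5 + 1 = c^2 + 3*c - 10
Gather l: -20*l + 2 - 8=-20*l - 6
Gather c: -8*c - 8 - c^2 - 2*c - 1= -c^2 - 10*c - 9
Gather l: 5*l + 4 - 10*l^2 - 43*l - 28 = -10*l^2 - 38*l - 24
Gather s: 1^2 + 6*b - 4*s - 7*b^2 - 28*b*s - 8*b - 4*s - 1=-7*b^2 - 2*b + s*(-28*b - 8)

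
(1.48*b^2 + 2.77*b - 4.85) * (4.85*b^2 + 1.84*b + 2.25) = 7.178*b^4 + 16.1577*b^3 - 15.0957*b^2 - 2.6915*b - 10.9125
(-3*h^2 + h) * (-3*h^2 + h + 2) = 9*h^4 - 6*h^3 - 5*h^2 + 2*h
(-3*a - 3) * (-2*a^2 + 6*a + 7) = 6*a^3 - 12*a^2 - 39*a - 21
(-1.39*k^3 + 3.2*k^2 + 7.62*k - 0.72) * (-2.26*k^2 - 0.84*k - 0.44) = 3.1414*k^5 - 6.0644*k^4 - 19.2976*k^3 - 6.1816*k^2 - 2.748*k + 0.3168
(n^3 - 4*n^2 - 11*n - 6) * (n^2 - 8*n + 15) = n^5 - 12*n^4 + 36*n^3 + 22*n^2 - 117*n - 90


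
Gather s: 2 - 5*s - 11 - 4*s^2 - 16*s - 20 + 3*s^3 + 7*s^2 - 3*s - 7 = 3*s^3 + 3*s^2 - 24*s - 36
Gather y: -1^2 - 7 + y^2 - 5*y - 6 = y^2 - 5*y - 14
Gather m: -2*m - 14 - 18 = -2*m - 32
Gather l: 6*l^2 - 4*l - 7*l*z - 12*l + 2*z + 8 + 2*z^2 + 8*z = 6*l^2 + l*(-7*z - 16) + 2*z^2 + 10*z + 8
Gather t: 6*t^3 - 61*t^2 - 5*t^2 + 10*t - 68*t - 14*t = 6*t^3 - 66*t^2 - 72*t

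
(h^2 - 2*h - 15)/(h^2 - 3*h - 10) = (h + 3)/(h + 2)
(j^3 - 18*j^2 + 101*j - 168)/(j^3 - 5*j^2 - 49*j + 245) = (j^2 - 11*j + 24)/(j^2 + 2*j - 35)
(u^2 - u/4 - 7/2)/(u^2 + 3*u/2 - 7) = (4*u + 7)/(2*(2*u + 7))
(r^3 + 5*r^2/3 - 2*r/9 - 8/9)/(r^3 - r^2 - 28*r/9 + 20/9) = (3*r^2 + 7*r + 4)/(3*r^2 - r - 10)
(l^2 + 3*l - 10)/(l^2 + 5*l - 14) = (l + 5)/(l + 7)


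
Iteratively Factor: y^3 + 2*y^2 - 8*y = (y - 2)*(y^2 + 4*y) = (y - 2)*(y + 4)*(y)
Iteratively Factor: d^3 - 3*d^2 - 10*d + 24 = (d - 4)*(d^2 + d - 6) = (d - 4)*(d - 2)*(d + 3)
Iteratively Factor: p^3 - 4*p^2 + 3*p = (p - 3)*(p^2 - p) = (p - 3)*(p - 1)*(p)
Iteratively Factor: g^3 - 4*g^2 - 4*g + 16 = (g - 4)*(g^2 - 4) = (g - 4)*(g + 2)*(g - 2)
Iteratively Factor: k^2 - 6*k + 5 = (k - 1)*(k - 5)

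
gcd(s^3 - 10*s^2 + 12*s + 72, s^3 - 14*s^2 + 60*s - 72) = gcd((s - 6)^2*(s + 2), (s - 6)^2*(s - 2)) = s^2 - 12*s + 36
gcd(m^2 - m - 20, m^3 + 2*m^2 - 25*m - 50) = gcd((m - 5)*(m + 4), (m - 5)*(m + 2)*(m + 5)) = m - 5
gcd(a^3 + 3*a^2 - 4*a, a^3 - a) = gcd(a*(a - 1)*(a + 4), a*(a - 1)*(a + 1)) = a^2 - a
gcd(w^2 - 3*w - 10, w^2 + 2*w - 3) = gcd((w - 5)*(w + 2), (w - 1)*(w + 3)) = 1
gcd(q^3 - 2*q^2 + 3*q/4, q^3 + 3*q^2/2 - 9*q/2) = q^2 - 3*q/2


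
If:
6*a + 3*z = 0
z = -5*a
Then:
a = 0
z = 0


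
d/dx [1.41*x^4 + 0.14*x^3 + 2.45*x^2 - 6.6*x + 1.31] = 5.64*x^3 + 0.42*x^2 + 4.9*x - 6.6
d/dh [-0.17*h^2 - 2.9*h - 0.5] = -0.34*h - 2.9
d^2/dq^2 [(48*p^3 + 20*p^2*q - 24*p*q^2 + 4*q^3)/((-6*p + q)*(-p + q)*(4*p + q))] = 24*p*(1952*p^6 + 1440*p^5*q - 1356*p^4*q^2 + 609*p^3*q^3 - 171*p^2*q^4 + 27*p*q^5 - q^6)/(13824*p^9 - 38016*p^8*q + 29664*p^7*q^2 + 584*p^6*q^3 - 6876*p^5*q^4 + 426*p^4*q^5 + 441*p^3*q^6 - 39*p^2*q^7 - 9*p*q^8 + q^9)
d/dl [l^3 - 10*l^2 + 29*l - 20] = 3*l^2 - 20*l + 29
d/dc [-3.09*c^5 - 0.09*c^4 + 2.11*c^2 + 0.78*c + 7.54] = -15.45*c^4 - 0.36*c^3 + 4.22*c + 0.78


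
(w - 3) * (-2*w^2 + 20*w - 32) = -2*w^3 + 26*w^2 - 92*w + 96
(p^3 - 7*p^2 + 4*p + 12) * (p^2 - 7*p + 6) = p^5 - 14*p^4 + 59*p^3 - 58*p^2 - 60*p + 72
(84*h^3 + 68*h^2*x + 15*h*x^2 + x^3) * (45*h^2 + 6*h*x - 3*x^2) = 3780*h^5 + 3564*h^4*x + 831*h^3*x^2 - 69*h^2*x^3 - 39*h*x^4 - 3*x^5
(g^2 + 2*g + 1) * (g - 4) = g^3 - 2*g^2 - 7*g - 4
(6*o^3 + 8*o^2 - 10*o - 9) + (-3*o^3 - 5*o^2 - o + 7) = 3*o^3 + 3*o^2 - 11*o - 2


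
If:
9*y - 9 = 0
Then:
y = 1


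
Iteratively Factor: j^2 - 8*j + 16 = (j - 4)*(j - 4)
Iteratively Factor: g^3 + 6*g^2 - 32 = (g + 4)*(g^2 + 2*g - 8) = (g + 4)^2*(g - 2)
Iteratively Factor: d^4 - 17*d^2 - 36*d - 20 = (d + 1)*(d^3 - d^2 - 16*d - 20) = (d + 1)*(d + 2)*(d^2 - 3*d - 10) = (d - 5)*(d + 1)*(d + 2)*(d + 2)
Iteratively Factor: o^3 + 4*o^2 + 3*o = (o)*(o^2 + 4*o + 3) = o*(o + 1)*(o + 3)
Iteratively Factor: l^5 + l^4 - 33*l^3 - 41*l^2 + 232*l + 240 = (l + 4)*(l^4 - 3*l^3 - 21*l^2 + 43*l + 60) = (l - 5)*(l + 4)*(l^3 + 2*l^2 - 11*l - 12) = (l - 5)*(l + 4)^2*(l^2 - 2*l - 3) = (l - 5)*(l + 1)*(l + 4)^2*(l - 3)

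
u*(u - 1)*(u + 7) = u^3 + 6*u^2 - 7*u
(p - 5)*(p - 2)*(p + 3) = p^3 - 4*p^2 - 11*p + 30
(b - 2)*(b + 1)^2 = b^3 - 3*b - 2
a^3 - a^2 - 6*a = a*(a - 3)*(a + 2)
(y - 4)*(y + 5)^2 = y^3 + 6*y^2 - 15*y - 100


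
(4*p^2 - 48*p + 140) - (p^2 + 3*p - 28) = 3*p^2 - 51*p + 168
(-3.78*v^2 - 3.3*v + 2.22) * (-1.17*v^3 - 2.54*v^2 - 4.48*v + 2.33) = 4.4226*v^5 + 13.4622*v^4 + 22.719*v^3 + 0.3378*v^2 - 17.6346*v + 5.1726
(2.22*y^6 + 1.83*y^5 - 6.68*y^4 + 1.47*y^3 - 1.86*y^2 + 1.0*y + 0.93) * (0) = 0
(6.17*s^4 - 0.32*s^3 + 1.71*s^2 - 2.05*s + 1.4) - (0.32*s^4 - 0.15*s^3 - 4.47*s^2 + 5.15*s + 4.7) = 5.85*s^4 - 0.17*s^3 + 6.18*s^2 - 7.2*s - 3.3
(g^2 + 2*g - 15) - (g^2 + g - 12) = g - 3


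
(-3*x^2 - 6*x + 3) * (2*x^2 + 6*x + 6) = -6*x^4 - 30*x^3 - 48*x^2 - 18*x + 18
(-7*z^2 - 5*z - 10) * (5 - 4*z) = 28*z^3 - 15*z^2 + 15*z - 50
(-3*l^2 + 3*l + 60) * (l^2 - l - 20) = -3*l^4 + 6*l^3 + 117*l^2 - 120*l - 1200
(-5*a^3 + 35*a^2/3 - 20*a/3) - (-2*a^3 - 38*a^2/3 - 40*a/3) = -3*a^3 + 73*a^2/3 + 20*a/3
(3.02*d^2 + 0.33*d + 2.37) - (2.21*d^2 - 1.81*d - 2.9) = 0.81*d^2 + 2.14*d + 5.27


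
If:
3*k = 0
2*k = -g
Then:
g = 0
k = 0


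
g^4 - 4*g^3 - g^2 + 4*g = g*(g - 4)*(g - 1)*(g + 1)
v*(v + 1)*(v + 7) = v^3 + 8*v^2 + 7*v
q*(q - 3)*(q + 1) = q^3 - 2*q^2 - 3*q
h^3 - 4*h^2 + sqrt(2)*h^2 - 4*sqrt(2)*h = h*(h - 4)*(h + sqrt(2))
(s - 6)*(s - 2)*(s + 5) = s^3 - 3*s^2 - 28*s + 60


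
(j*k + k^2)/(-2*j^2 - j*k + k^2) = -k/(2*j - k)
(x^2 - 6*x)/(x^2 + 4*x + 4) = x*(x - 6)/(x^2 + 4*x + 4)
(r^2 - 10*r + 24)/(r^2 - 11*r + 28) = (r - 6)/(r - 7)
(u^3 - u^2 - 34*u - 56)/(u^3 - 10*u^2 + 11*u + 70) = (u + 4)/(u - 5)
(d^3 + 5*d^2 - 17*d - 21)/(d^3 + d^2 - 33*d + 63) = (d + 1)/(d - 3)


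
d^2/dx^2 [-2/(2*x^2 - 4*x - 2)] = 2*(-x^2 + 2*x + 4*(x - 1)^2 + 1)/(-x^2 + 2*x + 1)^3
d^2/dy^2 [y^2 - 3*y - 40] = 2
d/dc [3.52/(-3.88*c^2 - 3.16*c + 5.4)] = (27.3152*c + 11.1232)/(3.88*c^2 + 3.16*c - 5.4)^2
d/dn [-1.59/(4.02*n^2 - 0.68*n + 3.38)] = (12.7836*n - 1.0812)/(4.02*n^2 - 0.68*n + 3.38)^2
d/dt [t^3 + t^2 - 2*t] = 3*t^2 + 2*t - 2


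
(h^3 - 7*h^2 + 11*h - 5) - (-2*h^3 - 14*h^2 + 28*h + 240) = 3*h^3 + 7*h^2 - 17*h - 245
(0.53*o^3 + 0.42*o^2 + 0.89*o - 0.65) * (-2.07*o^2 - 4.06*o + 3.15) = -1.0971*o^5 - 3.0212*o^4 - 1.878*o^3 - 0.9449*o^2 + 5.4425*o - 2.0475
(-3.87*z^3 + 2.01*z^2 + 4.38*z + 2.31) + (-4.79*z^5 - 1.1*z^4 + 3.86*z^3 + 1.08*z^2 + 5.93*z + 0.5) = -4.79*z^5 - 1.1*z^4 - 0.0100000000000002*z^3 + 3.09*z^2 + 10.31*z + 2.81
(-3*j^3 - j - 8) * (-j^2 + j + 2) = 3*j^5 - 3*j^4 - 5*j^3 + 7*j^2 - 10*j - 16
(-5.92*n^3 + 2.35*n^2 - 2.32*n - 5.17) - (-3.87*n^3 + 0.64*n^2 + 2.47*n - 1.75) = -2.05*n^3 + 1.71*n^2 - 4.79*n - 3.42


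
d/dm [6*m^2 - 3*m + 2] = 12*m - 3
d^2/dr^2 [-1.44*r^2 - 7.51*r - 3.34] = -2.88000000000000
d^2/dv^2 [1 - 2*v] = 0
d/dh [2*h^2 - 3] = 4*h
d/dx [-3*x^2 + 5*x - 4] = 5 - 6*x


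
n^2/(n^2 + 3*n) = n/(n + 3)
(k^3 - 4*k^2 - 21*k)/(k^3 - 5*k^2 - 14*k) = (k + 3)/(k + 2)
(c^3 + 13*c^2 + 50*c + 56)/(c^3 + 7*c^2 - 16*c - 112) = (c + 2)/(c - 4)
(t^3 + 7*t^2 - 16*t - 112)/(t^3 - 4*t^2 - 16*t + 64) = (t + 7)/(t - 4)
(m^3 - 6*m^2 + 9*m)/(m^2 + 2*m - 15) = m*(m - 3)/(m + 5)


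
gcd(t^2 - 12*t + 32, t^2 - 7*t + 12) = t - 4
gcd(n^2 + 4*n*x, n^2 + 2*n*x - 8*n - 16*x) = 1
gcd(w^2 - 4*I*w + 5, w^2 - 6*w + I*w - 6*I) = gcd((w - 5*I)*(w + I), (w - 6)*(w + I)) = w + I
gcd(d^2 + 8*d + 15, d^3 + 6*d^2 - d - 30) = d^2 + 8*d + 15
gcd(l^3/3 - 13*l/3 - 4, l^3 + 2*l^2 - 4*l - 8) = 1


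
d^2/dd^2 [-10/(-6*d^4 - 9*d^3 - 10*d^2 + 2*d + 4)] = 20*(-(36*d^2 + 27*d + 10)*(6*d^4 + 9*d^3 + 10*d^2 - 2*d - 4) + (24*d^3 + 27*d^2 + 20*d - 2)^2)/(6*d^4 + 9*d^3 + 10*d^2 - 2*d - 4)^3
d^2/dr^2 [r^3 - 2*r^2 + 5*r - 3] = 6*r - 4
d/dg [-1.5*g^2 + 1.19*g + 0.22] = 1.19 - 3.0*g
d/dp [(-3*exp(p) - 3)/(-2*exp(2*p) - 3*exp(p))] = 3*(-2*exp(2*p) - 4*exp(p) - 3)*exp(-p)/(4*exp(2*p) + 12*exp(p) + 9)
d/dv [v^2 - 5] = 2*v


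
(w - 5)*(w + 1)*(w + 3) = w^3 - w^2 - 17*w - 15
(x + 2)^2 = x^2 + 4*x + 4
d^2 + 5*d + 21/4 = (d + 3/2)*(d + 7/2)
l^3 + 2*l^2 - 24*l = l*(l - 4)*(l + 6)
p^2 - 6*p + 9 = (p - 3)^2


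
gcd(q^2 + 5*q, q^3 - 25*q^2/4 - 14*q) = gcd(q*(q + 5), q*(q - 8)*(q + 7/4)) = q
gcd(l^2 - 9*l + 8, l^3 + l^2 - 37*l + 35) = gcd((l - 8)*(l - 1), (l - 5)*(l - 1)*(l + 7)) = l - 1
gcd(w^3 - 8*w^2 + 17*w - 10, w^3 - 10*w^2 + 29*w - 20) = w^2 - 6*w + 5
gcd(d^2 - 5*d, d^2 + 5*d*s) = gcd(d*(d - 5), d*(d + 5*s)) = d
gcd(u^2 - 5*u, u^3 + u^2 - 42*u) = u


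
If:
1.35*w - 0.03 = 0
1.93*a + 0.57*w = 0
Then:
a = -0.01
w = 0.02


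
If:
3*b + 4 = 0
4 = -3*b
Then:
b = -4/3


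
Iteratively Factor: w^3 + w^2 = (w)*(w^2 + w) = w*(w + 1)*(w)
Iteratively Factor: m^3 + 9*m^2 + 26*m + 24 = (m + 2)*(m^2 + 7*m + 12) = (m + 2)*(m + 3)*(m + 4)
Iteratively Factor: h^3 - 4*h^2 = (h)*(h^2 - 4*h) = h^2*(h - 4)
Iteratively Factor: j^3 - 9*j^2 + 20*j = (j)*(j^2 - 9*j + 20) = j*(j - 5)*(j - 4)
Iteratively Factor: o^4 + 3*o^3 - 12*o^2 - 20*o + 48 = (o + 3)*(o^3 - 12*o + 16) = (o - 2)*(o + 3)*(o^2 + 2*o - 8) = (o - 2)*(o + 3)*(o + 4)*(o - 2)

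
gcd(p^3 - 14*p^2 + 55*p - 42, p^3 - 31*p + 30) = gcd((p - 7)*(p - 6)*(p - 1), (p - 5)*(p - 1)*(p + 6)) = p - 1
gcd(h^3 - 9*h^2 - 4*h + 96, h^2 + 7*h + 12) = h + 3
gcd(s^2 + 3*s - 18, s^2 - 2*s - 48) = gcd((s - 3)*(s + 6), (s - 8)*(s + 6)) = s + 6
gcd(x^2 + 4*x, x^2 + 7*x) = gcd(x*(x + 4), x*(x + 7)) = x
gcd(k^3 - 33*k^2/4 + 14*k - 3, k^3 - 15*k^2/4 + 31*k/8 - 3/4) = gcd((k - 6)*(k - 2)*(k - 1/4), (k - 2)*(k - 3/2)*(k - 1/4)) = k^2 - 9*k/4 + 1/2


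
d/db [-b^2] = -2*b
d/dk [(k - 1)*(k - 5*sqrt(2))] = 2*k - 5*sqrt(2) - 1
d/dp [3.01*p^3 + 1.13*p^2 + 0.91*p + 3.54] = 9.03*p^2 + 2.26*p + 0.91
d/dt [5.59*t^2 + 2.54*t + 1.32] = 11.18*t + 2.54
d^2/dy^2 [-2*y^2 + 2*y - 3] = -4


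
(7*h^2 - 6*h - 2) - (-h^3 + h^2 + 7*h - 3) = h^3 + 6*h^2 - 13*h + 1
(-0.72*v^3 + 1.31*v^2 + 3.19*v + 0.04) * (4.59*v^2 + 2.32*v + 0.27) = -3.3048*v^5 + 4.3425*v^4 + 17.4869*v^3 + 7.9381*v^2 + 0.9541*v + 0.0108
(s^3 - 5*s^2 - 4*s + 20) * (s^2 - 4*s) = s^5 - 9*s^4 + 16*s^3 + 36*s^2 - 80*s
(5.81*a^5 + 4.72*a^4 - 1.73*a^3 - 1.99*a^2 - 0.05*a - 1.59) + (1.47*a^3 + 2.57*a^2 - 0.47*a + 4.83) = 5.81*a^5 + 4.72*a^4 - 0.26*a^3 + 0.58*a^2 - 0.52*a + 3.24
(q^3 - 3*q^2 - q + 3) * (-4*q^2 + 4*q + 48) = -4*q^5 + 16*q^4 + 40*q^3 - 160*q^2 - 36*q + 144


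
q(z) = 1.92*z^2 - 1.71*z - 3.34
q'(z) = 3.84*z - 1.71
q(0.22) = -3.62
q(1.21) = -2.60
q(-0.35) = -2.51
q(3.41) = 13.15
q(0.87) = -3.37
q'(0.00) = -1.71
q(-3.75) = 30.07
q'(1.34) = 3.44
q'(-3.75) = -16.11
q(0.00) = -3.34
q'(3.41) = 11.38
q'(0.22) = -0.87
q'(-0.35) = -3.05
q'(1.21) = 2.94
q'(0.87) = 1.63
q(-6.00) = 76.04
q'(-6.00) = -24.75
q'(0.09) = -1.36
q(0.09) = -3.48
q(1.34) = -2.18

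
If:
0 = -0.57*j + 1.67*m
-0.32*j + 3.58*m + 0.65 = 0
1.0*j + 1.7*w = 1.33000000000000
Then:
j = -0.72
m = -0.25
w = 1.21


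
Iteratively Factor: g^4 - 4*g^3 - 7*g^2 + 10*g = (g + 2)*(g^3 - 6*g^2 + 5*g) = (g - 1)*(g + 2)*(g^2 - 5*g) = g*(g - 1)*(g + 2)*(g - 5)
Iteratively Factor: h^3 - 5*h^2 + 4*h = (h - 4)*(h^2 - h) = (h - 4)*(h - 1)*(h)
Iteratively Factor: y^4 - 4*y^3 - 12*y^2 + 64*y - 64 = (y - 2)*(y^3 - 2*y^2 - 16*y + 32) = (y - 2)^2*(y^2 - 16) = (y - 2)^2*(y + 4)*(y - 4)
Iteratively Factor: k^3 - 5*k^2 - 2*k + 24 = (k - 3)*(k^2 - 2*k - 8) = (k - 4)*(k - 3)*(k + 2)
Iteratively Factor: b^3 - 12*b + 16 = (b + 4)*(b^2 - 4*b + 4) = (b - 2)*(b + 4)*(b - 2)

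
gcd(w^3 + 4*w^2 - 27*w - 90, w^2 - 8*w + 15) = w - 5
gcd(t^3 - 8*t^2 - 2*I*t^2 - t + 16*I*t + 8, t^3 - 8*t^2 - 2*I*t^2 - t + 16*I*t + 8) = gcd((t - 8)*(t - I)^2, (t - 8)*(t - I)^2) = t^3 + t^2*(-8 - 2*I) + t*(-1 + 16*I) + 8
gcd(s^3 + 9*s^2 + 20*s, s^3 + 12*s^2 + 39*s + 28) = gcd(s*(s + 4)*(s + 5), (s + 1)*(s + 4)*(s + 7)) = s + 4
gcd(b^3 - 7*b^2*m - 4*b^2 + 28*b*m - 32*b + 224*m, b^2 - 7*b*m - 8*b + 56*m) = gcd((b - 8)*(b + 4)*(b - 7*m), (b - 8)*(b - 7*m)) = b^2 - 7*b*m - 8*b + 56*m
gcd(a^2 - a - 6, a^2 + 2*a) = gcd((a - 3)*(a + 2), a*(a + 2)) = a + 2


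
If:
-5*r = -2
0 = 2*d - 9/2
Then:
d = 9/4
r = 2/5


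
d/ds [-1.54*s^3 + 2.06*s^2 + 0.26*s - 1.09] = -4.62*s^2 + 4.12*s + 0.26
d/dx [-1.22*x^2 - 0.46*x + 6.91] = -2.44*x - 0.46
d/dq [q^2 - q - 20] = 2*q - 1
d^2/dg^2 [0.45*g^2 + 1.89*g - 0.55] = 0.900000000000000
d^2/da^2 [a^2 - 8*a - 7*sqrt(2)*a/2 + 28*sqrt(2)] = 2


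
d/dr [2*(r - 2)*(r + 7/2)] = 4*r + 3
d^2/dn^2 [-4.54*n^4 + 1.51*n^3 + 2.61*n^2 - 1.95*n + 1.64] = -54.48*n^2 + 9.06*n + 5.22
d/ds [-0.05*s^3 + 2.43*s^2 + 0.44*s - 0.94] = -0.15*s^2 + 4.86*s + 0.44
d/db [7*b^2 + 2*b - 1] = 14*b + 2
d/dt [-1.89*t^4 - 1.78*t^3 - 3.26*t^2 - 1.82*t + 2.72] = -7.56*t^3 - 5.34*t^2 - 6.52*t - 1.82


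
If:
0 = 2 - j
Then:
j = 2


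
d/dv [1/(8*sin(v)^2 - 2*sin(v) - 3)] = 2*(1 - 8*sin(v))*cos(v)/(-8*sin(v)^2 + 2*sin(v) + 3)^2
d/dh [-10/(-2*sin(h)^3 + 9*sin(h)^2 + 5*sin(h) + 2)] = 10*(-6*sin(h)^2 + 18*sin(h) + 5)*cos(h)/(-2*sin(h)^3 + 9*sin(h)^2 + 5*sin(h) + 2)^2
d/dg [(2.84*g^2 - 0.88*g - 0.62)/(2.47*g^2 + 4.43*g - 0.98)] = (14.7548*g^2 - 2.5036*g + 3.609)/(6.1009*g^4 + 21.8842*g^3 + 14.7837*g^2 - 8.6828*g + 0.9604)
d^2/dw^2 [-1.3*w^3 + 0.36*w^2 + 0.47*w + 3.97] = 0.72 - 7.8*w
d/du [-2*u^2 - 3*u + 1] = -4*u - 3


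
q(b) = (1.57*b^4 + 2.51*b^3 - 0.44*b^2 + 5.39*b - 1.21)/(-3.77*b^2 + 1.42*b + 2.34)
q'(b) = (7.54*b - 1.42)*(1.57*b^4 + 2.51*b^3 - 0.44*b^2 + 5.39*b - 1.21)/(-3.77*b^2 + 1.42*b + 2.34)^2 + (6.28*b^3 + 7.53*b^2 - 0.88*b + 5.39)/(-3.77*b^2 + 1.42*b + 2.34)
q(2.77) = -6.89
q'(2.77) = -2.65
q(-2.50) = -0.19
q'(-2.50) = 1.60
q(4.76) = -14.30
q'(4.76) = -4.67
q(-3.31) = -1.68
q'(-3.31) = 2.12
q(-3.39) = -1.86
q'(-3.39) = 2.18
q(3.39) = -8.77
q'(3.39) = -3.37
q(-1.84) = 0.79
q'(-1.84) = 1.43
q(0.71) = 2.55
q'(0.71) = 14.40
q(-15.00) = -81.67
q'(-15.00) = 11.68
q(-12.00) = -50.38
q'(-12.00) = 9.19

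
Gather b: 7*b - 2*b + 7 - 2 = 5*b + 5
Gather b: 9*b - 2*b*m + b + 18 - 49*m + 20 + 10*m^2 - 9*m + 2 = b*(10 - 2*m) + 10*m^2 - 58*m + 40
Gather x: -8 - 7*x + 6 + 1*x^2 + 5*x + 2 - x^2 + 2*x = 0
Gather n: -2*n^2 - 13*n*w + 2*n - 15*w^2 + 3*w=-2*n^2 + n*(2 - 13*w) - 15*w^2 + 3*w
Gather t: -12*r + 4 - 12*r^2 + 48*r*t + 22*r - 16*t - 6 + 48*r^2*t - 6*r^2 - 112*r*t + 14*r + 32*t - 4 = -18*r^2 + 24*r + t*(48*r^2 - 64*r + 16) - 6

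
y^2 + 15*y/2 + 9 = (y + 3/2)*(y + 6)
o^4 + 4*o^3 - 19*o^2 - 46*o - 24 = (o - 4)*(o + 1)^2*(o + 6)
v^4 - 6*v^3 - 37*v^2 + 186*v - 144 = (v - 8)*(v - 3)*(v - 1)*(v + 6)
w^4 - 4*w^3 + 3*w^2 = w^2*(w - 3)*(w - 1)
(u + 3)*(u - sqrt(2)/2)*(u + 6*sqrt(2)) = u^3 + 3*u^2 + 11*sqrt(2)*u^2/2 - 6*u + 33*sqrt(2)*u/2 - 18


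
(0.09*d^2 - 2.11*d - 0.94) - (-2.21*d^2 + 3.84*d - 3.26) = 2.3*d^2 - 5.95*d + 2.32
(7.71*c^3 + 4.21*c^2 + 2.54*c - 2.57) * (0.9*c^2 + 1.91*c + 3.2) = 6.939*c^5 + 18.5151*c^4 + 34.9991*c^3 + 16.0104*c^2 + 3.2193*c - 8.224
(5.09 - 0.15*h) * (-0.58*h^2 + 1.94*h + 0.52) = 0.087*h^3 - 3.2432*h^2 + 9.7966*h + 2.6468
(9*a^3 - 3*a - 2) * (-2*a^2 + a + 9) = -18*a^5 + 9*a^4 + 87*a^3 + a^2 - 29*a - 18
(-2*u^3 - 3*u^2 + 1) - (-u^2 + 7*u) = -2*u^3 - 2*u^2 - 7*u + 1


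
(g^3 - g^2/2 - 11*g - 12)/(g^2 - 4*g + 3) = (g^3 - g^2/2 - 11*g - 12)/(g^2 - 4*g + 3)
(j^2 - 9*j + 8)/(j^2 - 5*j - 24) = (j - 1)/(j + 3)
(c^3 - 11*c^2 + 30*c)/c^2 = c - 11 + 30/c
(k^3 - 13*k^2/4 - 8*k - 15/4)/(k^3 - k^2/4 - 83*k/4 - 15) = (k + 1)/(k + 4)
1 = 1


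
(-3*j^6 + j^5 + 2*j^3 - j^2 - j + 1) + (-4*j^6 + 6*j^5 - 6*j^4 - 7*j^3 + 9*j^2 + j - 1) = -7*j^6 + 7*j^5 - 6*j^4 - 5*j^3 + 8*j^2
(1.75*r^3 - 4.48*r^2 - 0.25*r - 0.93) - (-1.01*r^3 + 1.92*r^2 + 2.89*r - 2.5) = 2.76*r^3 - 6.4*r^2 - 3.14*r + 1.57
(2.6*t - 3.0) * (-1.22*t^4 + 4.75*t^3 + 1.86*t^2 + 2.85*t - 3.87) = -3.172*t^5 + 16.01*t^4 - 9.414*t^3 + 1.83*t^2 - 18.612*t + 11.61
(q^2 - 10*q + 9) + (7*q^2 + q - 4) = 8*q^2 - 9*q + 5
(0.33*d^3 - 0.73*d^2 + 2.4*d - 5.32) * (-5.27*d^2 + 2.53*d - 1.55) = -1.7391*d^5 + 4.682*d^4 - 15.0064*d^3 + 35.2399*d^2 - 17.1796*d + 8.246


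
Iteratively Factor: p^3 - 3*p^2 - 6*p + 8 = (p - 4)*(p^2 + p - 2) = (p - 4)*(p + 2)*(p - 1)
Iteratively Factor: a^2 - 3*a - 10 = (a - 5)*(a + 2)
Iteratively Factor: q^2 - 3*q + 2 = (q - 2)*(q - 1)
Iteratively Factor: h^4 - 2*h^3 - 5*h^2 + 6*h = (h - 1)*(h^3 - h^2 - 6*h) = (h - 1)*(h + 2)*(h^2 - 3*h) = (h - 3)*(h - 1)*(h + 2)*(h)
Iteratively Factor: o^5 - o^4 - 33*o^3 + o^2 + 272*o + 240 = (o + 4)*(o^4 - 5*o^3 - 13*o^2 + 53*o + 60) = (o - 4)*(o + 4)*(o^3 - o^2 - 17*o - 15) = (o - 4)*(o + 3)*(o + 4)*(o^2 - 4*o - 5) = (o - 4)*(o + 1)*(o + 3)*(o + 4)*(o - 5)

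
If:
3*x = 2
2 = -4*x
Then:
No Solution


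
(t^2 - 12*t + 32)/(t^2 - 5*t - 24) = (t - 4)/(t + 3)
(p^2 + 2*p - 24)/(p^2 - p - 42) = (p - 4)/(p - 7)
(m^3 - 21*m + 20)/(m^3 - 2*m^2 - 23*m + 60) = (m - 1)/(m - 3)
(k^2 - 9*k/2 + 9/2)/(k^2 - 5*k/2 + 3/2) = (k - 3)/(k - 1)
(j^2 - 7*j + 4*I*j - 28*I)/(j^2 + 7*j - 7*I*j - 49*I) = (j^2 + j*(-7 + 4*I) - 28*I)/(j^2 + 7*j*(1 - I) - 49*I)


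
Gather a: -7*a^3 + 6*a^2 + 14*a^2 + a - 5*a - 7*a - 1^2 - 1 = -7*a^3 + 20*a^2 - 11*a - 2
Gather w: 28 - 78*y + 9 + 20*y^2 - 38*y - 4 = 20*y^2 - 116*y + 33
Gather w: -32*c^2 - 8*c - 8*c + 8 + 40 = -32*c^2 - 16*c + 48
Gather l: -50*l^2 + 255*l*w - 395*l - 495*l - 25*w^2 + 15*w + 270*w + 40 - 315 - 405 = -50*l^2 + l*(255*w - 890) - 25*w^2 + 285*w - 680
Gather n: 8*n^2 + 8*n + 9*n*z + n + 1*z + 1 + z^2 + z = 8*n^2 + n*(9*z + 9) + z^2 + 2*z + 1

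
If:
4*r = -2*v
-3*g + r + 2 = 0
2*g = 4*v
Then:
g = 8/13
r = -2/13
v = 4/13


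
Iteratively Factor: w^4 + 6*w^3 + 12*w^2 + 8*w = (w)*(w^3 + 6*w^2 + 12*w + 8) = w*(w + 2)*(w^2 + 4*w + 4) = w*(w + 2)^2*(w + 2)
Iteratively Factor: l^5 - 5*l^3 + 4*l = (l + 1)*(l^4 - l^3 - 4*l^2 + 4*l) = (l - 2)*(l + 1)*(l^3 + l^2 - 2*l) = (l - 2)*(l - 1)*(l + 1)*(l^2 + 2*l) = (l - 2)*(l - 1)*(l + 1)*(l + 2)*(l)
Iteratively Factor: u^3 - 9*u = (u)*(u^2 - 9) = u*(u - 3)*(u + 3)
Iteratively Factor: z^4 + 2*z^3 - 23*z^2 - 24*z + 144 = (z + 4)*(z^3 - 2*z^2 - 15*z + 36) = (z + 4)^2*(z^2 - 6*z + 9) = (z - 3)*(z + 4)^2*(z - 3)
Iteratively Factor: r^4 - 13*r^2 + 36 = (r - 3)*(r^3 + 3*r^2 - 4*r - 12) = (r - 3)*(r - 2)*(r^2 + 5*r + 6) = (r - 3)*(r - 2)*(r + 3)*(r + 2)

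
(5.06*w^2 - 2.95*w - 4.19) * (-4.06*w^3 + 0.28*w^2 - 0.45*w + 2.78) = -20.5436*w^5 + 13.3938*w^4 + 13.9084*w^3 + 14.2211*w^2 - 6.3155*w - 11.6482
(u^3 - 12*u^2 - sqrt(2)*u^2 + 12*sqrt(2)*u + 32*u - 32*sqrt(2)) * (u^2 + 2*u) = u^5 - 10*u^4 - sqrt(2)*u^4 + 8*u^3 + 10*sqrt(2)*u^3 - 8*sqrt(2)*u^2 + 64*u^2 - 64*sqrt(2)*u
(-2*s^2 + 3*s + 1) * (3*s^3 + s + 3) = -6*s^5 + 9*s^4 + s^3 - 3*s^2 + 10*s + 3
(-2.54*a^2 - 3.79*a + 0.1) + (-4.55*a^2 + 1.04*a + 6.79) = -7.09*a^2 - 2.75*a + 6.89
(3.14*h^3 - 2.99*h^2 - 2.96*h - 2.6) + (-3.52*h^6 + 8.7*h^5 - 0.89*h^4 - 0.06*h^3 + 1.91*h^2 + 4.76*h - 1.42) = -3.52*h^6 + 8.7*h^5 - 0.89*h^4 + 3.08*h^3 - 1.08*h^2 + 1.8*h - 4.02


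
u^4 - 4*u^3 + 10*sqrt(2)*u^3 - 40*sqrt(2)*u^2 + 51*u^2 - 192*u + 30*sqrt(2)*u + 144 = (u - 3)*(u - 1)*(u + 4*sqrt(2))*(u + 6*sqrt(2))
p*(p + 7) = p^2 + 7*p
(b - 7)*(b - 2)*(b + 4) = b^3 - 5*b^2 - 22*b + 56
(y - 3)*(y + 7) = y^2 + 4*y - 21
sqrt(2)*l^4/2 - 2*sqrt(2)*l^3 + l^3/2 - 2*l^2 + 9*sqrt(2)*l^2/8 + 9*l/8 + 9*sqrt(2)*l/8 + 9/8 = (l - 3)*(l - 3/2)*(l + 1/2)*(sqrt(2)*l/2 + 1/2)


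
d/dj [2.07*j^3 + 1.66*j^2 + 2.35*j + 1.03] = 6.21*j^2 + 3.32*j + 2.35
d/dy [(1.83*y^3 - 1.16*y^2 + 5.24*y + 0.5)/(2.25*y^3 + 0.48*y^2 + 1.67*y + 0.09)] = (3.4884*y^4 - 17.4678*y^3 - 7.3333*y^2 - 0.688800000000001*y - 0.3634)/(5.0625*y^6 + 2.16*y^5 + 7.7454*y^4 + 2.0082*y^3 + 2.8753*y^2 + 0.3006*y + 0.0081)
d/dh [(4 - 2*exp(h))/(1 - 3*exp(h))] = 10*exp(h)/(3*exp(h) - 1)^2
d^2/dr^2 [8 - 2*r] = 0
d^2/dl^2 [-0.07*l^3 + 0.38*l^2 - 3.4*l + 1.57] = 0.76 - 0.42*l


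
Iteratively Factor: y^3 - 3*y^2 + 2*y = (y - 2)*(y^2 - y) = y*(y - 2)*(y - 1)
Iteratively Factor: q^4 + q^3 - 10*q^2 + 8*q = (q + 4)*(q^3 - 3*q^2 + 2*q) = (q - 2)*(q + 4)*(q^2 - q) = q*(q - 2)*(q + 4)*(q - 1)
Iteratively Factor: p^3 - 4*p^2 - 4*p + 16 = (p - 4)*(p^2 - 4) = (p - 4)*(p - 2)*(p + 2)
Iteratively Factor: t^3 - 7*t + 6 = (t - 1)*(t^2 + t - 6) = (t - 2)*(t - 1)*(t + 3)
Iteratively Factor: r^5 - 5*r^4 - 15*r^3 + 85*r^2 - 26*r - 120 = (r - 3)*(r^4 - 2*r^3 - 21*r^2 + 22*r + 40) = (r - 3)*(r + 1)*(r^3 - 3*r^2 - 18*r + 40) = (r - 3)*(r + 1)*(r + 4)*(r^2 - 7*r + 10) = (r - 3)*(r - 2)*(r + 1)*(r + 4)*(r - 5)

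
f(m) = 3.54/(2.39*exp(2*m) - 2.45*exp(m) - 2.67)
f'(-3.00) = 0.05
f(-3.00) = -1.27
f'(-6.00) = 0.00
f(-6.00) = -1.32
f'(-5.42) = 0.01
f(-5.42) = -1.32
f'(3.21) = -0.01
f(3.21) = 0.00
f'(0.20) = -3.33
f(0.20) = -1.69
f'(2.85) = -0.01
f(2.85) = 0.01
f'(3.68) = -0.00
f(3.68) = 0.00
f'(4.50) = -0.00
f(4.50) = 0.00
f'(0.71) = -10.49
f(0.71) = 1.58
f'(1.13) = -0.85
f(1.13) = 0.28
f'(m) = 3.54*(-4.78*exp(2*m) + 2.45*exp(m))/(2.39*exp(2*m) - 2.45*exp(m) - 2.67)^2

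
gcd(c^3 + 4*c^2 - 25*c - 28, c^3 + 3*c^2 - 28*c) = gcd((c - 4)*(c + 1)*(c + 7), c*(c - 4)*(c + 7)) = c^2 + 3*c - 28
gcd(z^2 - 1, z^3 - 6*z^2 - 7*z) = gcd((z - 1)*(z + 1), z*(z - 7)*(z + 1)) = z + 1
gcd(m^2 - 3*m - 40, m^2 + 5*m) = m + 5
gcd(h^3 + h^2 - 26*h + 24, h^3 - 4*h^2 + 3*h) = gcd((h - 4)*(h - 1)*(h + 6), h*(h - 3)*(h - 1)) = h - 1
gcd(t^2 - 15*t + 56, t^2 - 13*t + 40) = t - 8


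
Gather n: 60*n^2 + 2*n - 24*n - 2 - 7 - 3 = 60*n^2 - 22*n - 12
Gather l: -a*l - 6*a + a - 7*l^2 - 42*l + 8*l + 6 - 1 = -5*a - 7*l^2 + l*(-a - 34) + 5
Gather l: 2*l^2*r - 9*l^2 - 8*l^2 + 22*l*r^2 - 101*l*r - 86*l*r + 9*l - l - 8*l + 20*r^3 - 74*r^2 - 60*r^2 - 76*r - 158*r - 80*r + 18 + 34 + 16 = l^2*(2*r - 17) + l*(22*r^2 - 187*r) + 20*r^3 - 134*r^2 - 314*r + 68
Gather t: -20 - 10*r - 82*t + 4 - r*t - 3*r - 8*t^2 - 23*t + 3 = -13*r - 8*t^2 + t*(-r - 105) - 13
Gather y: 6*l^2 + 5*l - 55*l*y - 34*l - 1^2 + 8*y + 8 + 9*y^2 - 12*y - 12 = 6*l^2 - 29*l + 9*y^2 + y*(-55*l - 4) - 5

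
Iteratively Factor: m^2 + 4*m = (m + 4)*(m)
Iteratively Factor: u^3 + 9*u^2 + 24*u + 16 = (u + 4)*(u^2 + 5*u + 4) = (u + 1)*(u + 4)*(u + 4)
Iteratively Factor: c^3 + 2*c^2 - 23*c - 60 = (c + 4)*(c^2 - 2*c - 15) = (c + 3)*(c + 4)*(c - 5)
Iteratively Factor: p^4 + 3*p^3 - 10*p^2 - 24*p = (p)*(p^3 + 3*p^2 - 10*p - 24) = p*(p - 3)*(p^2 + 6*p + 8) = p*(p - 3)*(p + 2)*(p + 4)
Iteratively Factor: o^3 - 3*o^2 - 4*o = (o)*(o^2 - 3*o - 4) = o*(o + 1)*(o - 4)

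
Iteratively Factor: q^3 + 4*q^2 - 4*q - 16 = (q + 4)*(q^2 - 4) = (q + 2)*(q + 4)*(q - 2)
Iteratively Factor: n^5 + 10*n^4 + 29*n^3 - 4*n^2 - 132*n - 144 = (n + 3)*(n^4 + 7*n^3 + 8*n^2 - 28*n - 48) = (n + 2)*(n + 3)*(n^3 + 5*n^2 - 2*n - 24) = (n + 2)*(n + 3)*(n + 4)*(n^2 + n - 6) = (n - 2)*(n + 2)*(n + 3)*(n + 4)*(n + 3)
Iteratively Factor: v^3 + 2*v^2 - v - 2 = (v + 1)*(v^2 + v - 2) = (v - 1)*(v + 1)*(v + 2)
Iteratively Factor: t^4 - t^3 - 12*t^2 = (t)*(t^3 - t^2 - 12*t) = t*(t + 3)*(t^2 - 4*t) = t^2*(t + 3)*(t - 4)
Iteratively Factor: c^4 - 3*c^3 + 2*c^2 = (c)*(c^3 - 3*c^2 + 2*c) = c^2*(c^2 - 3*c + 2) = c^2*(c - 1)*(c - 2)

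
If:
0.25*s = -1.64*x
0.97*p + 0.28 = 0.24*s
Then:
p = -1.62309278350515*x - 0.288659793814433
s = -6.56*x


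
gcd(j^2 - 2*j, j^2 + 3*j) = j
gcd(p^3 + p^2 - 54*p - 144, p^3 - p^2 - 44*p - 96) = p^2 - 5*p - 24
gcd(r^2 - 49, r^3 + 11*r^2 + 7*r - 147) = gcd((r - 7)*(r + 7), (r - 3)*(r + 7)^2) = r + 7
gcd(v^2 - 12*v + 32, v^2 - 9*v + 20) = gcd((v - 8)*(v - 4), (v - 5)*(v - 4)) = v - 4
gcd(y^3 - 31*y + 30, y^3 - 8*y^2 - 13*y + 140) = y - 5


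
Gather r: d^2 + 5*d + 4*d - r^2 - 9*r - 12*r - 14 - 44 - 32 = d^2 + 9*d - r^2 - 21*r - 90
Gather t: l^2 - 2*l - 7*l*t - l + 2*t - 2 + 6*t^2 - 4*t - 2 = l^2 - 3*l + 6*t^2 + t*(-7*l - 2) - 4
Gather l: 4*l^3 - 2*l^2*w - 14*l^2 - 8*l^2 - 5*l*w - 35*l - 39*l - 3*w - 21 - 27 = 4*l^3 + l^2*(-2*w - 22) + l*(-5*w - 74) - 3*w - 48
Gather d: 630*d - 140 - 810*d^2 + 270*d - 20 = -810*d^2 + 900*d - 160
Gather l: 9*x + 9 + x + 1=10*x + 10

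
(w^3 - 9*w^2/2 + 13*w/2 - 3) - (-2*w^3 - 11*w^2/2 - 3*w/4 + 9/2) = 3*w^3 + w^2 + 29*w/4 - 15/2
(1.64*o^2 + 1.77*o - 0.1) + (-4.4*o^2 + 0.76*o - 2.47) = -2.76*o^2 + 2.53*o - 2.57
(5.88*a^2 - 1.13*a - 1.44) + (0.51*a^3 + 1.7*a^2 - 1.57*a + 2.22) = 0.51*a^3 + 7.58*a^2 - 2.7*a + 0.78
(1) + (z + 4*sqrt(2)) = z + 1 + 4*sqrt(2)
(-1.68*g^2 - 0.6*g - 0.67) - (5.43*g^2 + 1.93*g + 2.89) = -7.11*g^2 - 2.53*g - 3.56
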